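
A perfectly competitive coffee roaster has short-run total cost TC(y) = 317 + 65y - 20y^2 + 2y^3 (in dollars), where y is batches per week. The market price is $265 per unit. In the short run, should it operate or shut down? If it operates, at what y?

Variable cost is VC = 65y - 20y^2 + 2y^3, so AVC = VC/y = 65 - 20y + 2y^2 and MC = dTC/dy = 65 - 40y + 6y^2.
The AVC parabola has its vertex at y = 20/4 = 5, where AVC = 65 - 20·5 + 2·5^2 = $15.
P = $265 exceeds min AVC = $15, so the firm stays open.
P = MC gives -200 - 40y + 6y^2 = 0, with roots -10/3 and 10. Take the larger (rising MC): y* = 10.
Check: AVC at y = 10 is $65 ≤ P, so revenue covers variable cost.
Profit = P·y − TC = 265·10 − 967 = $1683.

Produce at y = 10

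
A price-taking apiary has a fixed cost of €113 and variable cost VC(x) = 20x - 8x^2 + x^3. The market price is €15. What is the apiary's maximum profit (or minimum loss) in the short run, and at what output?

Profit = -€63 at x = 5

AVC = 20 - 8x + x^2 has its minimum €4 at x = 4; price €15 clears that bar, so the firm operates.
MC = 20 - 16x + 3x^2. Setting P = MC and taking the root on the rising branch gives x* = 5.
TR = 15·5 = 75. TC = 113 + 25 = 138. Profit = 75 − 138 = -€63.
By producing, the firm covers all variable cost plus €50 of fixed cost; shutting down would lose the full €113.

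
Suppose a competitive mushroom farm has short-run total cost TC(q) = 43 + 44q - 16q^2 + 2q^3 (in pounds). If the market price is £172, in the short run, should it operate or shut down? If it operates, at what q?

Produce at q = 8

Strip out fixed cost: VC = 44q - 16q^2 + 2q^3. Then AVC = 44 - 16q + 2q^2 and MC = 44 - 32q + 6q^2.
AVC hits its minimum where MC = AVC, at q = 4, giving min AVC = 44 - 16·4 + 2·4^2 = £12.
P = £172 exceeds min AVC = £12, so the firm stays open.
Solving P = MC: -128 - 32q + 6q^2 = 0 ⇒ q = -8/3 or 8. On the upward-sloping branch, q* = 8.
Check: AVC at q = 8 is £44 ≤ P, so revenue covers variable cost.
Profit = P·q − TC = 172·8 − 395 = £981.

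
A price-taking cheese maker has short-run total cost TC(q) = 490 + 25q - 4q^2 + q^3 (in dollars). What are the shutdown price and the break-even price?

Shutdown price = $21; break-even price = $116

Shutdown price = min AVC. AVC = 25 - 4q + q^2, with vertex at q = 2 and minimum $21.
ATC = 490/q + 25 - 4q + q^2. Setting dATC/dq = −490/q^2 − 4 + 2q = 0 gives q = 7 (since 2·7^3 − 4·7^2 = 490).
min ATC = 490/7 + 25 − 4·7 + 7^2 = $116. That is the break-even price.
For $21 ≤ P < $116 the firm produces at a loss; below $21 it shuts down.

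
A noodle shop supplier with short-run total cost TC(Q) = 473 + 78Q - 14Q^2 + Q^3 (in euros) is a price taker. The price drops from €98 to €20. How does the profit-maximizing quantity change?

Output falls from 10 to 0 (the firm shuts down)

AVC = 78 - 14Q + Q^2, minimized at Q = 7 where min AVC = €29. MC = 78 - 28Q + 3Q^2.
At P = €98 ≥ min AVC, set P = MC on the rising branch: Q = 10.
At P = €20 < min AVC = €29, price no longer covers variable cost at any output, so the firm shuts down: Q = 0.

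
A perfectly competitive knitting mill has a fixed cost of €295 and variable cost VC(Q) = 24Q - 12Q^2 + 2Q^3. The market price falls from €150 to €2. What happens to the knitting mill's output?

AVC = 24 - 12Q + 2Q^2, minimized at Q = 3 where min AVC = €6. MC = 24 - 24Q + 6Q^2.
At P = €150 ≥ min AVC, set P = MC on the rising branch: Q = 7.
At P = €2 < min AVC = €6, price no longer covers variable cost at any output, so the firm shuts down: Q = 0.

Output falls from 7 to 0 (the firm shuts down)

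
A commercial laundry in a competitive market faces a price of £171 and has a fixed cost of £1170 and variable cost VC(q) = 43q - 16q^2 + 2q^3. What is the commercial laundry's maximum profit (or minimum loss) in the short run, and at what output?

Profit = -£146 at q = 8

AVC = 43 - 16q + 2q^2 has its minimum £11 at q = 4; price £171 clears that bar, so the firm operates.
MC = 43 - 32q + 6q^2. Setting P = MC and taking the root on the rising branch gives q* = 8.
TR = 171·8 = 1368. TC = 1170 + 344 = 1514. Profit = 1368 − 1514 = -£146.
That loss of £146 beats the £1170 the firm would lose by shutting down; producing recovers £1024 of fixed cost.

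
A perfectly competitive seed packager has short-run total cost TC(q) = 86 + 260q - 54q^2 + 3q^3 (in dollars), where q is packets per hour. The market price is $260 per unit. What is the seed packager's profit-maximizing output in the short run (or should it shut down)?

From TC, MC = TC'(q) = 260 - 108q + 9q^2 and AVC = VC/q = 260 - 54q + 3q^2.
AVC is minimized where dAVC/dq = -54 + 6q = 0, at q = 9; min AVC = 260 - 54·9 + 3·9^2 = $17.
P = $260 exceeds min AVC = $17, so the firm stays open.
Solving P = MC: -108q + 9q^2 = 0 ⇒ q = 0 or 12. On the upward-sloping branch, q* = 12.
Check: AVC at q = 12 is $44 ≤ P, so revenue covers variable cost.
Profit = P·q − TC = 260·12 − 614 = $2506.

Produce at q = 12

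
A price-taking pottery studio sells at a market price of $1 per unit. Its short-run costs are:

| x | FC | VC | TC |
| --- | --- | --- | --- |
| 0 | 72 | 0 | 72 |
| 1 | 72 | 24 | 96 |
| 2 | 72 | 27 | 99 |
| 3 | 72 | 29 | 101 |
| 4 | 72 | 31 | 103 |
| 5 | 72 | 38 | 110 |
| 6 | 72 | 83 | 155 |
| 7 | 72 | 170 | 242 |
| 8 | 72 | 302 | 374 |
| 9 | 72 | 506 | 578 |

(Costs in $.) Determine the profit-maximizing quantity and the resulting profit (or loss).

x = 0 (shut down); profit = -$72

Compute π = P·x − TC at each output: x=0: -72; x=1: -95; x=2: -97; x=3: -98; x=4: -99; x=5: -105; x=6: -149; x=7: -235; x=8: -366; x=9: -569.
Profit is highest at x = 0. Equivalently, the lowest AVC in the table is 38/5 ≈ $7.60 at x = 5, and P = $1 falls below it — price never covers variable cost, so the firm shuts down and loses only its fixed cost.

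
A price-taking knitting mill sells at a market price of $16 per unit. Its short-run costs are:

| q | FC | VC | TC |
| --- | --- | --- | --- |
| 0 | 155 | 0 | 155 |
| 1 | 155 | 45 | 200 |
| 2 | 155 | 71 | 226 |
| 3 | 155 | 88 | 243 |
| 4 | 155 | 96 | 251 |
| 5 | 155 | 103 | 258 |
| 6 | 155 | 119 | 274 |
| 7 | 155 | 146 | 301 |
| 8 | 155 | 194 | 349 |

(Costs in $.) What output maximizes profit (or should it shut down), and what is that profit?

Tabulate TR − TC: q=0: -155; q=1: -184; q=2: -194; q=3: -195; q=4: -187; q=5: -178; q=6: -178; q=7: -189; q=8: -221.
Profit is highest at q = 0. Equivalently, the lowest AVC in the table is 119/6 ≈ $19.83 at q = 6, and P = $16 falls below it — price never covers variable cost, so the firm shuts down and loses only its fixed cost.

q = 0 (shut down); profit = -$155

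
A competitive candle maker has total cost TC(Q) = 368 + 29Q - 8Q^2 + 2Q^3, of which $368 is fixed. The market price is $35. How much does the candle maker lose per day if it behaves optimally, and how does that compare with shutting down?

AVC = 29 - 8Q + 2Q^2 has its minimum $21 at Q = 2; price $35 clears that bar, so the firm operates.
MC = 29 - 16Q + 6Q^2. Setting P = MC and taking the root on the rising branch gives Q* = 3.
TR = 35·3 = 105. TC = 368 + 69 = 437. Profit = 105 − 437 = -$332.
Shutting down would mean losing the fixed cost of $368, so operating at a loss of $332 is better by $36.

Profit = -$332 at Q = 3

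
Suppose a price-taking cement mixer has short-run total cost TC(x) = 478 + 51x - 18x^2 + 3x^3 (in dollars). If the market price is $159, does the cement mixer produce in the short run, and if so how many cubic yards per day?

From TC, MC = TC'(x) = 51 - 36x + 9x^2 and AVC = VC/x = 51 - 18x + 3x^2.
AVC is minimized where dAVC/dx = -18 + 6x = 0, at x = 3; min AVC = 51 - 18·3 + 3·3^2 = $24.
P = $159 exceeds min AVC = $24, so the firm stays open.
P = MC gives -108 - 36x + 9x^2 = 0, with roots -2 and 6. Take the larger (rising MC): x* = 6.
Check: AVC at x = 6 is $51 ≤ P, so revenue covers variable cost.
Profit = P·x − TC = 159·6 − 784 = $170.

Produce at x = 6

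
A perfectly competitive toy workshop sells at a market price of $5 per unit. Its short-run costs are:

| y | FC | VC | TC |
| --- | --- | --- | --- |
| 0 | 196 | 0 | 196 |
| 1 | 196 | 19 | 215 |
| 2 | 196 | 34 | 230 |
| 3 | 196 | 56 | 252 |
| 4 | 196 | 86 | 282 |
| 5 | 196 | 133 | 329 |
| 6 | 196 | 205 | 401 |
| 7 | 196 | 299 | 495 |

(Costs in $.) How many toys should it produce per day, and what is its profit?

y = 0 (shut down); profit = -$196

Profit at each row (π = 5y − TC): y=0: -196; y=1: -210; y=2: -220; y=3: -237; y=4: -262; y=5: -304; y=6: -371; y=7: -460.
Profit is highest at y = 0. Equivalently, the lowest AVC in the table is 34/2 ≈ $17 at y = 2, and P = $5 falls below it — price never covers variable cost, so the firm shuts down and loses only its fixed cost.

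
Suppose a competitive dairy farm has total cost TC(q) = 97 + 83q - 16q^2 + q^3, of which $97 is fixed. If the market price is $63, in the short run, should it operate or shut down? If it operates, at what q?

From TC, MC = TC'(q) = 83 - 32q + 3q^2 and AVC = VC/q = 83 - 16q + q^2.
AVC hits its minimum where MC = AVC, at q = 8, giving min AVC = 83 - 16·8 + 8^2 = $19.
Since P = $63 ≥ min AVC = $19, price covers variable cost and the firm should produce.
Solving P = MC: 20 - 32q + 3q^2 = 0 ⇒ q = 2/3 or 10. On the upward-sloping branch, q* = 10.
Check: AVC at q = 10 is $23 ≤ P, so revenue covers variable cost.
Profit = P·q − TC = 63·10 − 327 = $303.

Produce at q = 10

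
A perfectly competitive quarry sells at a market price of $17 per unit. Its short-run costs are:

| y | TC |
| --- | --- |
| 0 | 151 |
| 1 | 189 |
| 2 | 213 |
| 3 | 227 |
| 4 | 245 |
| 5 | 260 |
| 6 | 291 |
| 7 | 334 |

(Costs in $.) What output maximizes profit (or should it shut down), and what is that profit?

Tabulate TR − TC: y=0: -151; y=1: -172; y=2: -179; y=3: -176; y=4: -177; y=5: -175; y=6: -189; y=7: -215.
Profit is highest at y = 0. Equivalently, the lowest AVC in the table is 109/5 ≈ $21.80 at y = 5, and P = $17 falls below it — price never covers variable cost, so the firm shuts down and loses only its fixed cost.

y = 0 (shut down); profit = -$151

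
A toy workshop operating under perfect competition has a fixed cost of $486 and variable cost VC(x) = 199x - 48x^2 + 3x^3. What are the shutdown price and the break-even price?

Shutdown price = min AVC. AVC = 199 - 48x + 3x^2, with vertex at x = 8 and minimum $7.
ATC = 486/x + 199 - 48x + 3x^2. Setting dATC/dx = −486/x^2 − 48 + 6x = 0 gives x = 9 (since 6·9^3 − 48·9^2 = 486).
min ATC = 486/9 + 199 − 48·9 + 3·9^2 = $64. That is the break-even price.
For $7 ≤ P < $64 the firm produces at a loss; below $7 it shuts down.

Shutdown price = $7; break-even price = $64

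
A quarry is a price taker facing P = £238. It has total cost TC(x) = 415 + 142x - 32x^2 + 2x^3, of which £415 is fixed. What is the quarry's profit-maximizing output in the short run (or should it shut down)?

From TC, MC = TC'(x) = 142 - 64x + 6x^2 and AVC = VC/x = 142 - 32x + 2x^2.
The AVC parabola has its vertex at x = 32/4 = 8, where AVC = 142 - 32·8 + 2·8^2 = £14.
P = £238 exceeds min AVC = £14, so the firm stays open.
Set P = MC: 238 = 142 - 64x + 6x^2 → -96 - 64x + 6x^2 = 0. The roots are x = -4/3 and x = 12; the profit-maximizing output is on the rising part of MC, so x* = 12.
Check: AVC at x = 12 is £46 ≤ P, so revenue covers variable cost.
Profit = P·x − TC = 238·12 − 967 = £1889.

Produce at x = 12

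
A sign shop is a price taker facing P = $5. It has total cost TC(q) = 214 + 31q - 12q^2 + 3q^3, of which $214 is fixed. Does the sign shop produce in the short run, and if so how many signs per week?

Shut down

Strip out fixed cost: VC = 31q - 12q^2 + 3q^3. Then AVC = 31 - 12q + 3q^2 and MC = 31 - 24q + 9q^2.
The AVC parabola has its vertex at q = 12/6 = 2, where AVC = 31 - 12·2 + 3·2^2 = $19.
With P < min AVC ($5 < $19), every unit sold adds to the loss.
The firm minimizes its loss by shutting down and losing only its fixed cost of $214.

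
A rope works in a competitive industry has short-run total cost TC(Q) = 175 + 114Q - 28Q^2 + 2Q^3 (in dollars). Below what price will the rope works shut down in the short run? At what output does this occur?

$16 per unit, at Q = 7

The shutdown price is the minimum of AVC. VC = 114Q - 28Q^2 + 2Q^3, so AVC = 114 - 28Q + 2Q^2.
dAVC/dQ = -28 + 4Q = 0 gives Q = 7. min AVC = 114 - 28·7 + 2·7^2 = 16.
So the shutdown price is $16.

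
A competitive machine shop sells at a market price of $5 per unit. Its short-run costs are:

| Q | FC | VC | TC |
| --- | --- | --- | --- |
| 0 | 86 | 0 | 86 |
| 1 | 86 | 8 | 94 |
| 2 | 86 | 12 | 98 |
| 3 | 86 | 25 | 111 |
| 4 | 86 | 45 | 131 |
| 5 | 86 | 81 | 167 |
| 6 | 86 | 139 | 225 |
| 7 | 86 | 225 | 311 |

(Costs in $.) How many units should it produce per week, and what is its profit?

Q = 0 (shut down); profit = -$86

Tabulate TR − TC: Q=0: -86; Q=1: -89; Q=2: -88; Q=3: -96; Q=4: -111; Q=5: -142; Q=6: -195; Q=7: -276.
Profit is highest at Q = 0. Equivalently, the lowest AVC in the table is 12/2 ≈ $6 at Q = 2, and P = $5 falls below it — price never covers variable cost, so the firm shuts down and loses only its fixed cost.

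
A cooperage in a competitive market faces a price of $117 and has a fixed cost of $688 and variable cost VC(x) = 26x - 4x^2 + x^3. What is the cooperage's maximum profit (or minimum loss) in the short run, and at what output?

Profit = -$198 at x = 7

AVC = 26 - 4x + x^2; min AVC = $22 at x = 2. Since P = $117 ≥ min AVC, the firm produces.
With MC = 26 - 8x + 3x^2, P = MC on the upward-sloping part at x* = 7.
TR = 117·7 = 819. TC = 688 + 329 = 1017. Profit = 819 − 1017 = -$198.
That loss of $198 beats the $688 the firm would lose by shutting down; producing recovers $490 of fixed cost.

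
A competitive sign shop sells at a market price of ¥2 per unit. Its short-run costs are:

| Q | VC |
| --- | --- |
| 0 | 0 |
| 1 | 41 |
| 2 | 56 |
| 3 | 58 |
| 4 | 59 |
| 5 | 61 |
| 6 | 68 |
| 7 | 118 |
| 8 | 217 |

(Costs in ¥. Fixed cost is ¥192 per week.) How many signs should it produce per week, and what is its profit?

Q = 0 (shut down); profit = -¥192

Profit at each row (π = 2Q − TC): Q=0: -192; Q=1: -231; Q=2: -244; Q=3: -244; Q=4: -243; Q=5: -243; Q=6: -248; Q=7: -296; Q=8: -393.
Profit is highest at Q = 0. Equivalently, the lowest AVC in the table is 68/6 ≈ ¥11.33 at Q = 6, and P = ¥2 falls below it — price never covers variable cost, so the firm shuts down and loses only its fixed cost.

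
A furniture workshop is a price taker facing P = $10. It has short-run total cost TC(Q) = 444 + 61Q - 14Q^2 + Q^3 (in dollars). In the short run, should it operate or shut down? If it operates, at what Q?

Strip out fixed cost: VC = 61Q - 14Q^2 + Q^3. Then AVC = 61 - 14Q + Q^2 and MC = 61 - 28Q + 3Q^2.
AVC is minimized where dAVC/dQ = -14 + 2Q = 0, at Q = 7; min AVC = 61 - 14·7 + 7^2 = $12.
P = $10 lies below min AVC = $12; no output level covers variable cost.
The firm minimizes its loss by shutting down and losing only its fixed cost of $444.

Shut down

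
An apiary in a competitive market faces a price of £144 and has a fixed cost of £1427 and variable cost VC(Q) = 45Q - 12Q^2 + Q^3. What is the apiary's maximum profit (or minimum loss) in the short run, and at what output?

Profit = -£217 at Q = 11

AVC = 45 - 12Q + Q^2; min AVC = £9 at Q = 6. Since P = £144 ≥ min AVC, the firm produces.
MC = 45 - 24Q + 3Q^2. Setting P = MC and taking the root on the rising branch gives Q* = 11.
TR = 144·11 = 1584. TC = 1427 + 374 = 1801. Profit = 1584 − 1801 = -£217.
That loss of £217 beats the £1427 the firm would lose by shutting down; producing recovers £1210 of fixed cost.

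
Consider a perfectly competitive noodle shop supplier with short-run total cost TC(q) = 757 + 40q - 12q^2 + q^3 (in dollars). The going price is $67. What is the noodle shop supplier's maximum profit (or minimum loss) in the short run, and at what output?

AVC = 40 - 12q + q^2; min AVC = $4 at q = 6. Since P = $67 ≥ min AVC, the firm produces.
With MC = 40 - 24q + 3q^2, P = MC on the upward-sloping part at q* = 9.
TR = 67·9 = 603. TC = 757 + 117 = 874. Profit = 603 − 874 = -$271.
Shutting down would mean losing the fixed cost of $757, so operating at a loss of $271 is better by $486.

Profit = -$271 at q = 9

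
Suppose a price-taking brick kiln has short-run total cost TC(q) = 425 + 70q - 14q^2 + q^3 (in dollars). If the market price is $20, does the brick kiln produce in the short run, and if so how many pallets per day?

Strip out fixed cost: VC = 70q - 14q^2 + q^3. Then AVC = 70 - 14q + q^2 and MC = 70 - 28q + 3q^2.
AVC is minimized where dAVC/dq = -14 + 2q = 0, at q = 7; min AVC = 70 - 14·7 + 7^2 = $21.
P = $20 lies below min AVC = $21; no output level covers variable cost.
Best response: produce nothing and absorb the $425 fixed cost.

Shut down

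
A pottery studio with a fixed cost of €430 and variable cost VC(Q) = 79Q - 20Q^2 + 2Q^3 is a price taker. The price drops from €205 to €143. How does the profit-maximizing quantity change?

MC = 79 - 40Q + 6Q^2; the shutdown threshold is min AVC = €29 (at Q = 5).
With P = €205 above the shutdown price, P = MC gives Q = 9.
At P = €143 ≥ min AVC, set P = MC: Q = 8. The firm stays open but cuts output.

Output falls from 9 to 8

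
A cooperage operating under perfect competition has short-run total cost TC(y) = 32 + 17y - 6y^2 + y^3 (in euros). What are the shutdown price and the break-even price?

Shutdown price = €8; break-even price = €17

Shutdown price = min AVC. AVC = 17 - 6y + y^2, with vertex at y = 3 and minimum €8.
ATC = 32/y + 17 - 6y + y^2. Setting dATC/dy = −32/y^2 − 6 + 2y = 0 gives y = 4 (since 2·4^3 − 6·4^2 = 32).
min ATC = 32/4 + 17 − 6·4 + 4^2 = €17. That is the break-even price.
Between these two prices the firm operates at a loss; above €17 it earns a profit.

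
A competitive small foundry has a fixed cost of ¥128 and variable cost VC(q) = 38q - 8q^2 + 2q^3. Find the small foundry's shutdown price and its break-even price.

Shutdown price = ¥30; break-even price = ¥70

Shutdown price = min AVC. AVC = 38 - 8q + 2q^2, with vertex at q = 2 and minimum ¥30.
ATC = 128/q + 38 - 8q + 2q^2. Setting dATC/dq = −128/q^2 − 8 + 4q = 0 gives q = 4 (since 4·4^3 − 8·4^2 = 128).
min ATC = 128/4 + 38 − 8·4 + 2·4^2 = ¥70. That is the break-even price.
For ¥30 ≤ P < ¥70 the firm produces at a loss; below ¥30 it shuts down.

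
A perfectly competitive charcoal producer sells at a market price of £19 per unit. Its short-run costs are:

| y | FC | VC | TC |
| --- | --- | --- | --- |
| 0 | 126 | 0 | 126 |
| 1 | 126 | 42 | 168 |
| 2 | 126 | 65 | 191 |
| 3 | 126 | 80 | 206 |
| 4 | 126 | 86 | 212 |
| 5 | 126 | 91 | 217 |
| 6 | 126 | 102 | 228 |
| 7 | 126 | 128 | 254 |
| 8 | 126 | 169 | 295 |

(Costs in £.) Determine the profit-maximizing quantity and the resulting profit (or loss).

Profit at each row (π = 19y − TC): y=0: -126; y=1: -149; y=2: -153; y=3: -149; y=4: -136; y=5: -122; y=6: -114; y=7: -121; y=8: -143.
Profit is maximized at y = 6. AVC there is 102/6 = £17 ≤ P, so producing beats shutting down (which would give -£126).

y = 6; profit = -£114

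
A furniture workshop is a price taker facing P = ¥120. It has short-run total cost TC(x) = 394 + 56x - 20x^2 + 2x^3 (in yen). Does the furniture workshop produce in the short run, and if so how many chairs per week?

Variable cost is VC = 56x - 20x^2 + 2x^3, so AVC = VC/x = 56 - 20x + 2x^2 and MC = dTC/dx = 56 - 40x + 6x^2.
The AVC parabola has its vertex at x = 20/4 = 5, where AVC = 56 - 20·5 + 2·5^2 = ¥6.
Because ¥120 ≥ ¥6, revenue can cover variable cost; the firm operates.
Solving P = MC: -64 - 40x + 6x^2 = 0 ⇒ x = -4/3 or 8. On the upward-sloping branch, x* = 8.
Check: AVC at x = 8 is ¥24 ≤ P, so revenue covers variable cost.
Profit = P·x − TC = 120·8 − 586 = ¥374.

Produce at x = 8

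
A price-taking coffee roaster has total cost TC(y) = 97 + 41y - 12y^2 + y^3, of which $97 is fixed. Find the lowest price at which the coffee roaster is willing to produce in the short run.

$5 per unit

The firm shuts down when price falls below the minimum of average variable cost. AVC = VC/y = 41 - 12y + y^2.
dAVC/dy = -12 + 2y = 0 gives y = 6. min AVC = 41 - 12·6 + 6^2 = 5.
The firm shuts down for any P below $5.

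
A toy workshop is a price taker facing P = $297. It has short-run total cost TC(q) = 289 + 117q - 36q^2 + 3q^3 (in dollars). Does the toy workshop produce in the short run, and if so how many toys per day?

Produce at q = 10

Variable cost is VC = 117q - 36q^2 + 3q^3, so AVC = VC/q = 117 - 36q + 3q^2 and MC = dTC/dq = 117 - 72q + 9q^2.
The AVC parabola has its vertex at q = 36/6 = 6, where AVC = 117 - 36·6 + 3·6^2 = $9.
Since P = $297 ≥ min AVC = $9, price covers variable cost and the firm should produce.
Set P = MC: 297 = 117 - 72q + 9q^2 → -180 - 72q + 9q^2 = 0. The roots are q = -2 and q = 10; the profit-maximizing output is on the rising part of MC, so q* = 10.
Check: AVC at q = 10 is $57 ≤ P, so revenue covers variable cost.
Profit = P·q − TC = 297·10 − 859 = $2111.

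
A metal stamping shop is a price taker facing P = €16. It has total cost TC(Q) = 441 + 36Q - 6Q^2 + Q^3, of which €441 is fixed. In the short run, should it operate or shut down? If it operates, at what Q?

Shut down

Strip out fixed cost: VC = 36Q - 6Q^2 + Q^3. Then AVC = 36 - 6Q + Q^2 and MC = 36 - 12Q + 3Q^2.
AVC is minimized where dAVC/dQ = -6 + 2Q = 0, at Q = 3; min AVC = 36 - 6·3 + 3^2 = €27.
P = €16 lies below min AVC = €27; no output level covers variable cost.
Best response: produce nothing and absorb the €441 fixed cost.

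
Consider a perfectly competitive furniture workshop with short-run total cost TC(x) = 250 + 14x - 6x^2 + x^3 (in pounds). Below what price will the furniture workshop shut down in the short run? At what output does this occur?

The firm shuts down when price falls below the minimum of average variable cost. AVC = VC/x = 14 - 6x + x^2.
At the minimum of AVC, MC = AVC. MC = 14 - 12x + 3x^2; setting MC = AVC gives 2x^2 - 6x = 0, so x = 3. min AVC = 5.
So the shutdown price is £5.

£5 per unit, at x = 3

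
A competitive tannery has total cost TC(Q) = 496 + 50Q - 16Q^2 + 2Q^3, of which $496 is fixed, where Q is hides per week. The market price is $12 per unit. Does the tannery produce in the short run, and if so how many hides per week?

Variable cost is VC = 50Q - 16Q^2 + 2Q^3, so AVC = VC/Q = 50 - 16Q + 2Q^2 and MC = dTC/dQ = 50 - 32Q + 6Q^2.
AVC hits its minimum where MC = AVC, at Q = 4, giving min AVC = 50 - 16·4 + 2·4^2 = $18.
With P < min AVC ($12 < $18), every unit sold adds to the loss.
Best response: produce nothing and absorb the $496 fixed cost.

Shut down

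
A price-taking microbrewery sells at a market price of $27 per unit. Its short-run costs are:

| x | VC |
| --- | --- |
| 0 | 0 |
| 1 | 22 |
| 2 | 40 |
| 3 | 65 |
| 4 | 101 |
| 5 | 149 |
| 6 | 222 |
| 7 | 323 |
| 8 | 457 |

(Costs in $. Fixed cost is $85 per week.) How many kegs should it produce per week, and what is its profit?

Profit at each row (π = 27x − TC): x=0: -85; x=1: -80; x=2: -71; x=3: -69; x=4: -78; x=5: -99; x=6: -145; x=7: -219; x=8: -326.
Profit is maximized at x = 3. AVC there is 65/3 = $21.67 ≤ P, so producing beats shutting down (which would give -$85).

x = 3; profit = -$69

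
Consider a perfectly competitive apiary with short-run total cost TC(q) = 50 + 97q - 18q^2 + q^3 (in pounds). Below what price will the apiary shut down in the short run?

The shutdown price is the minimum of AVC. VC = 97q - 18q^2 + q^3, so AVC = 97 - 18q + q^2.
dAVC/dq = -18 + 2q = 0 gives q = 9. min AVC = 97 - 18·9 + 9^2 = 16.
For P < £16 the firm produces nothing.

£16 per unit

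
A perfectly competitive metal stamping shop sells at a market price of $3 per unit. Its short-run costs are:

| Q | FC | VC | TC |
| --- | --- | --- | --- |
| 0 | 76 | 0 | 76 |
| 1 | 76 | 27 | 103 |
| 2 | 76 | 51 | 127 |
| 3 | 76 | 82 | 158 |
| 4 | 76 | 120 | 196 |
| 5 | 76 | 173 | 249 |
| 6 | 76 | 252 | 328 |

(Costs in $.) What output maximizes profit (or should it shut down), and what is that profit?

Profit at each row (π = 3Q − TC): Q=0: -76; Q=1: -100; Q=2: -121; Q=3: -149; Q=4: -184; Q=5: -234; Q=6: -310.
Profit is highest at Q = 0. Equivalently, the lowest AVC in the table is 51/2 ≈ $25.50 at Q = 2, and P = $3 falls below it — price never covers variable cost, so the firm shuts down and loses only its fixed cost.

Q = 0 (shut down); profit = -$76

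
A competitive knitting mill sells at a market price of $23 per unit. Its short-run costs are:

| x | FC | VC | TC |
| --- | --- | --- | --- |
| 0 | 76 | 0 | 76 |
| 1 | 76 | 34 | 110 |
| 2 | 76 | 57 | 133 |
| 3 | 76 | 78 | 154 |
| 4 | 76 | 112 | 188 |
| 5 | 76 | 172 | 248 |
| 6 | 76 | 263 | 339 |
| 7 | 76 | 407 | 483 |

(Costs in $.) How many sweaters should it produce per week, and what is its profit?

Tabulate TR − TC: x=0: -76; x=1: -87; x=2: -87; x=3: -85; x=4: -96; x=5: -133; x=6: -201; x=7: -322.
Profit is highest at x = 0. Equivalently, the lowest AVC in the table is 78/3 ≈ $26 at x = 3, and P = $23 falls below it — price never covers variable cost, so the firm shuts down and loses only its fixed cost.

x = 0 (shut down); profit = -$76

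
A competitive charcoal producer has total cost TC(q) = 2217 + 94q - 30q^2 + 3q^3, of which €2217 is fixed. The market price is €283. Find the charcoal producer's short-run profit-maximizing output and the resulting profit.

AVC = 94 - 30q + 3q^2; min AVC = €19 at q = 5. Since P = €283 ≥ min AVC, the firm produces.
With MC = 94 - 60q + 9q^2, P = MC on the upward-sloping part at q* = 9.
TR = 283·9 = 2547. TC = 2217 + 603 = 2820. Profit = 2547 − 2820 = -€273.
That loss of €273 beats the €2217 the firm would lose by shutting down; producing recovers €1944 of fixed cost.

Profit = -€273 at q = 9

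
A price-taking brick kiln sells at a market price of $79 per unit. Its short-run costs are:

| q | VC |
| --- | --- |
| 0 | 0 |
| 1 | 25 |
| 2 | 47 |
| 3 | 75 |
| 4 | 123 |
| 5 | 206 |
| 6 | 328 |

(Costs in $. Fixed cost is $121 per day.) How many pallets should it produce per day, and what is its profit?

q = 4; profit = $72

Tabulate TR − TC: q=0: -121; q=1: -67; q=2: -10; q=3: 41; q=4: 72; q=5: 68; q=6: 25.
Profit is maximized at q = 4. AVC there is 123/4 = $30.75 ≤ P, so producing beats shutting down (which would give -$121).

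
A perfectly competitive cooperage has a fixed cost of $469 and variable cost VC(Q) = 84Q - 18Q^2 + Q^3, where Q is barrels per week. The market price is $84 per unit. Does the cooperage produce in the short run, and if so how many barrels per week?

Variable cost is VC = 84Q - 18Q^2 + Q^3, so AVC = VC/Q = 84 - 18Q + Q^2 and MC = dTC/dQ = 84 - 36Q + 3Q^2.
The AVC parabola has its vertex at Q = 18/2 = 9, where AVC = 84 - 18·9 + 9^2 = $3.
Since P = $84 ≥ min AVC = $3, price covers variable cost and the firm should produce.
Solving P = MC: -36Q + 3Q^2 = 0 ⇒ Q = 0 or 12. On the upward-sloping branch, Q* = 12.
Check: AVC at Q = 12 is $12 ≤ P, so revenue covers variable cost.
Profit = P·Q − TC = 84·12 − 613 = $395.

Produce at Q = 12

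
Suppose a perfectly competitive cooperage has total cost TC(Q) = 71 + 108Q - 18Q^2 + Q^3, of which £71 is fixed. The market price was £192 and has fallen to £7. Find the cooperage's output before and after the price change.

Output falls from 14 to 0 (the firm shuts down)

MC = 108 - 36Q + 3Q^2; the shutdown threshold is min AVC = £27 (at Q = 9).
At P = £192 ≥ min AVC, set P = MC on the rising branch: Q = 14.
At P = £7 < min AVC = £27, price no longer covers variable cost at any output, so the firm shuts down: Q = 0.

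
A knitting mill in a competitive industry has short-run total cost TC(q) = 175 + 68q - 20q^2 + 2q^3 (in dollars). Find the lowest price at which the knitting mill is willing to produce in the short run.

Short-run supply begins at min AVC. From VC = 68q - 20q^2 + 2q^3, AVC = 68 - 20q + 2q^2.
At the minimum of AVC, MC = AVC. MC = 68 - 40q + 6q^2; setting MC = AVC gives 4q^2 - 20q = 0, so q = 5. min AVC = 18.
For P < $18 the firm produces nothing.

$18 per unit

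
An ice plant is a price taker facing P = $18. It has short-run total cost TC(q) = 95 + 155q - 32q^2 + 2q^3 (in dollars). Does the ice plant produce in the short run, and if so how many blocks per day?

Shut down

From TC, MC = TC'(q) = 155 - 64q + 6q^2 and AVC = VC/q = 155 - 32q + 2q^2.
AVC is minimized where dAVC/dq = -32 + 4q = 0, at q = 8; min AVC = 155 - 32·8 + 2·8^2 = $27.
With P < min AVC ($18 < $27), every unit sold adds to the loss.
The firm minimizes its loss by shutting down and losing only its fixed cost of $95.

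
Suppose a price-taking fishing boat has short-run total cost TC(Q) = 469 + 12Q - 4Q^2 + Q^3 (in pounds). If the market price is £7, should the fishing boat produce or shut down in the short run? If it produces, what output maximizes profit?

Strip out fixed cost: VC = 12Q - 4Q^2 + Q^3. Then AVC = 12 - 4Q + Q^2 and MC = 12 - 8Q + 3Q^2.
AVC is minimized where dAVC/dQ = -4 + 2Q = 0, at Q = 2; min AVC = 12 - 4·2 + 2^2 = £8.
With P < min AVC (£7 < £8), every unit sold adds to the loss.
Shutting down limits the loss to fixed cost, £469.

Shut down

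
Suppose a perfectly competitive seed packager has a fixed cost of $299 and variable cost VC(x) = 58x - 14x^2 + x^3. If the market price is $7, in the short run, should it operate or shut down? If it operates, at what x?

Strip out fixed cost: VC = 58x - 14x^2 + x^3. Then AVC = 58 - 14x + x^2 and MC = 58 - 28x + 3x^2.
AVC is minimized where dAVC/dx = -14 + 2x = 0, at x = 7; min AVC = 58 - 14·7 + 7^2 = $9.
With P < min AVC ($7 < $9), every unit sold adds to the loss.
Best response: produce nothing and absorb the $299 fixed cost.

Shut down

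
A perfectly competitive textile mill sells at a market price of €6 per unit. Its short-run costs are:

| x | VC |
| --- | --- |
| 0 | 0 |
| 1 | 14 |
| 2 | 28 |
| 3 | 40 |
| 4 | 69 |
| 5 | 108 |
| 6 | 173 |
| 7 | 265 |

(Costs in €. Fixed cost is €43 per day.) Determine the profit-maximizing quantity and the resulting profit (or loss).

x = 0 (shut down); profit = -€43

Profit at each row (π = 6x − TC): x=0: -43; x=1: -51; x=2: -59; x=3: -65; x=4: -88; x=5: -121; x=6: -180; x=7: -266.
Profit is highest at x = 0. Equivalently, the lowest AVC in the table is 40/3 ≈ €13.33 at x = 3, and P = €6 falls below it — price never covers variable cost, so the firm shuts down and loses only its fixed cost.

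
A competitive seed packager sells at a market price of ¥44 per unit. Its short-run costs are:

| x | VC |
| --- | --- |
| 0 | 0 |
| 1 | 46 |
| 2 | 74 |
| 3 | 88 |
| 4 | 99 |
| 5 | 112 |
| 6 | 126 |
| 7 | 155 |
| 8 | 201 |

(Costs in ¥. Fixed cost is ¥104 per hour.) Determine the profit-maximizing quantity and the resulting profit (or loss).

x = 7; profit = ¥49

Tabulate TR − TC: x=0: -104; x=1: -106; x=2: -90; x=3: -60; x=4: -27; x=5: 4; x=6: 34; x=7: 49; x=8: 47.
Profit is maximized at x = 7. AVC there is 155/7 = ¥22.14 ≤ P, so producing beats shutting down (which would give -¥104).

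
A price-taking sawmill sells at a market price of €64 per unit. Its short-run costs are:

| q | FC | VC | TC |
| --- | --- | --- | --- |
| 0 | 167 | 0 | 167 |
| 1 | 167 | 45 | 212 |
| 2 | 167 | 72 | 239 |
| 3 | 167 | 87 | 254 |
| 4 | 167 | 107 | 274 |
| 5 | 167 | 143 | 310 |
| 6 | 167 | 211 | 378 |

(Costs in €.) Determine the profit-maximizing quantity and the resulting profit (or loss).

q = 5; profit = €10

Tabulate TR − TC: q=0: -167; q=1: -148; q=2: -111; q=3: -62; q=4: -18; q=5: 10; q=6: 6.
Profit is maximized at q = 5. AVC there is 143/5 = €28.60 ≤ P, so producing beats shutting down (which would give -€167).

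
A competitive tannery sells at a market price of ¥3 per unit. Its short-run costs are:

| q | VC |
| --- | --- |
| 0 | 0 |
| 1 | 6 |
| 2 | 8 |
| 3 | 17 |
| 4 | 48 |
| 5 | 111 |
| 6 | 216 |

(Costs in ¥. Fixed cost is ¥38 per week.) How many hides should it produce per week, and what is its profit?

q = 0 (shut down); profit = -¥38

Compute π = P·q − TC at each output: q=0: -38; q=1: -41; q=2: -40; q=3: -46; q=4: -74; q=5: -134; q=6: -236.
Profit is highest at q = 0. Equivalently, the lowest AVC in the table is 8/2 ≈ ¥4 at q = 2, and P = ¥3 falls below it — price never covers variable cost, so the firm shuts down and loses only its fixed cost.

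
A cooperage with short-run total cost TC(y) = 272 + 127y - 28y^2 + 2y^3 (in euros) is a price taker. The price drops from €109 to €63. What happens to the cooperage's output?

Output falls from 9 to 8

MC = 127 - 56y + 6y^2; the shutdown threshold is min AVC = €29 (at y = 7).
With P = €109 above the shutdown price, P = MC gives y = 9.
At P = €63 ≥ min AVC, set P = MC: y = 8. The firm stays open but cuts output.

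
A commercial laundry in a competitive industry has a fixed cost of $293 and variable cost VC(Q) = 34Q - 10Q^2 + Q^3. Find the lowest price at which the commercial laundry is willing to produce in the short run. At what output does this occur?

The firm shuts down when price falls below the minimum of average variable cost. AVC = VC/Q = 34 - 10Q + Q^2.
dAVC/dQ = -10 + 2Q = 0 gives Q = 5. min AVC = 34 - 10·5 + 5^2 = 9.
The firm shuts down for any P below $9.

$9 per unit, at Q = 5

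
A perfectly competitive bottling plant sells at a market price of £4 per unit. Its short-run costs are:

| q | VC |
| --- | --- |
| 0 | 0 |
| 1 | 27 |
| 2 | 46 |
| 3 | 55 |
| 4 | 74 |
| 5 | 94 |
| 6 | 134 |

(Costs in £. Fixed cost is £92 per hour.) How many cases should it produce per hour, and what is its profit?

q = 0 (shut down); profit = -£92

Compute π = P·q − TC at each output: q=0: -92; q=1: -115; q=2: -130; q=3: -135; q=4: -150; q=5: -166; q=6: -202.
Profit is highest at q = 0. Equivalently, the lowest AVC in the table is 55/3 ≈ £18.33 at q = 3, and P = £4 falls below it — price never covers variable cost, so the firm shuts down and loses only its fixed cost.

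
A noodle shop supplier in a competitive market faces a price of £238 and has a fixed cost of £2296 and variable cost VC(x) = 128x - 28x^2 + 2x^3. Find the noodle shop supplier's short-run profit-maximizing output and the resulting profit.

AVC = 128 - 28x + 2x^2 has its minimum £30 at x = 7; price £238 clears that bar, so the firm operates.
MC = 128 - 56x + 6x^2. Setting P = MC and taking the root on the rising branch gives x* = 11.
TR = 238·11 = 2618. TC = 2296 + 682 = 2978. Profit = 2618 − 2978 = -£360.
By producing, the firm covers all variable cost plus £1936 of fixed cost; shutting down would lose the full £2296.

Profit = -£360 at x = 11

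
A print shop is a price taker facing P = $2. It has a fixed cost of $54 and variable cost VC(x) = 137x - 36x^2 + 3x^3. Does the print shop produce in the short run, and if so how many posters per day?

From TC, MC = TC'(x) = 137 - 72x + 9x^2 and AVC = VC/x = 137 - 36x + 3x^2.
AVC hits its minimum where MC = AVC, at x = 6, giving min AVC = 137 - 36·6 + 3·6^2 = $29.
Since P = $2 < min AVC = $29, price fails to cover variable cost at any output.
Best response: produce nothing and absorb the $54 fixed cost.

Shut down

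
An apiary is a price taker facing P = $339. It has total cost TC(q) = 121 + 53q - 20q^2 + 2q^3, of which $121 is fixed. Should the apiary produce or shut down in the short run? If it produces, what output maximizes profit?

From TC, MC = TC'(q) = 53 - 40q + 6q^2 and AVC = VC/q = 53 - 20q + 2q^2.
AVC is minimized where dAVC/dq = -20 + 4q = 0, at q = 5; min AVC = 53 - 20·5 + 2·5^2 = $3.
Because $339 ≥ $3, revenue can cover variable cost; the firm operates.
Solving P = MC: -286 - 40q + 6q^2 = 0 ⇒ q = -13/3 or 11. On the upward-sloping branch, q* = 11.
Check: AVC at q = 11 is $75 ≤ P, so revenue covers variable cost.
Profit = P·q − TC = 339·11 − 946 = $2783.

Produce at q = 11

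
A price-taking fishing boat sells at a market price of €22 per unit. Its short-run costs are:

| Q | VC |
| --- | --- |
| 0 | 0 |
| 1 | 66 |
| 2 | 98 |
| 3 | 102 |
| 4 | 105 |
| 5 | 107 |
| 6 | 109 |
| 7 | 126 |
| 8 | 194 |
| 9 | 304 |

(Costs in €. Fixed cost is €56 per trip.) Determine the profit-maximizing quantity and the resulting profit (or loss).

Tabulate TR − TC: Q=0: -56; Q=1: -100; Q=2: -110; Q=3: -92; Q=4: -73; Q=5: -53; Q=6: -33; Q=7: -28; Q=8: -74; Q=9: -162.
Profit is maximized at Q = 7. AVC there is 126/7 = €18 ≤ P, so producing beats shutting down (which would give -€56).

Q = 7; profit = -€28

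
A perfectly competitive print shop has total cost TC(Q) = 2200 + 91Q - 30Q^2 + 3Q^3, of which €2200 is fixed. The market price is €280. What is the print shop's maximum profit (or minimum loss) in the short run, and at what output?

AVC = 91 - 30Q + 3Q^2; min AVC = €16 at Q = 5. Since P = €280 ≥ min AVC, the firm produces.
MC = 91 - 60Q + 9Q^2. Setting P = MC and taking the root on the rising branch gives Q* = 9.
TR = 280·9 = 2520. TC = 2200 + 576 = 2776. Profit = 2520 − 2776 = -€256.
Shutting down would mean losing the fixed cost of €2200, so operating at a loss of €256 is better by €1944.

Profit = -€256 at Q = 9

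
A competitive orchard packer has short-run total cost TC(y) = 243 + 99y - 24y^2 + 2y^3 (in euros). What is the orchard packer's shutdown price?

€27 per unit

The firm shuts down when price falls below the minimum of average variable cost. AVC = VC/y = 99 - 24y + 2y^2.
dAVC/dy = -24 + 4y = 0 gives y = 6. min AVC = 99 - 24·6 + 2·6^2 = 27.
For P < €27 the firm produces nothing.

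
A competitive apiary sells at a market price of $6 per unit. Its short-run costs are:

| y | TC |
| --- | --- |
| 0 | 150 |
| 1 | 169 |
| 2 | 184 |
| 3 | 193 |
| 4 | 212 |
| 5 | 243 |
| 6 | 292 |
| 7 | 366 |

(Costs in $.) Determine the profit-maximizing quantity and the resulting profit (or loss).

y = 0 (shut down); profit = -$150

Profit at each row (π = 6y − TC): y=0: -150; y=1: -163; y=2: -172; y=3: -175; y=4: -188; y=5: -213; y=6: -256; y=7: -324.
Profit is highest at y = 0. Equivalently, the lowest AVC in the table is 43/3 ≈ $14.33 at y = 3, and P = $6 falls below it — price never covers variable cost, so the firm shuts down and loses only its fixed cost.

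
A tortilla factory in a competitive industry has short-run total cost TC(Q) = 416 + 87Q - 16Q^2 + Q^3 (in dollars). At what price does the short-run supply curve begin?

$23 per unit

Short-run supply begins at min AVC. From VC = 87Q - 16Q^2 + Q^3, AVC = 87 - 16Q + Q^2.
At the minimum of AVC, MC = AVC. MC = 87 - 32Q + 3Q^2; setting MC = AVC gives 2Q^2 - 16Q = 0, so Q = 8. min AVC = 23.
The firm shuts down for any P below $23.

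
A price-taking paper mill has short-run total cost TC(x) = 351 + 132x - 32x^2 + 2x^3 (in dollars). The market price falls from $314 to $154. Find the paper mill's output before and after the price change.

Output falls from 13 to 11

MC = 132 - 64x + 6x^2; the shutdown threshold is min AVC = $4 (at x = 8).
With P = $314 above the shutdown price, P = MC gives x = 13.
At P = $154 ≥ min AVC, set P = MC: x = 11. The firm stays open but cuts output.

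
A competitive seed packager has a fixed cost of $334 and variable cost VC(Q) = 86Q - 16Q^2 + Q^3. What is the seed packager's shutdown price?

$22 per unit

Short-run supply begins at min AVC. From VC = 86Q - 16Q^2 + Q^3, AVC = 86 - 16Q + Q^2.
At the minimum of AVC, MC = AVC. MC = 86 - 32Q + 3Q^2; setting MC = AVC gives 2Q^2 - 16Q = 0, so Q = 8. min AVC = 22.
The firm shuts down for any P below $22.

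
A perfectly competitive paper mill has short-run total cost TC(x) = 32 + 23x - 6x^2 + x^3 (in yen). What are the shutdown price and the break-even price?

Shutdown price = ¥14; break-even price = ¥23

AVC = 23 - 6x + x^2; minimized at x = 3, giving min AVC = ¥14. That is the shutdown price.
ATC = 32/x + 23 - 6x + x^2. Setting dATC/dx = −32/x^2 − 6 + 2x = 0 gives x = 4 (since 2·4^3 − 6·4^2 = 32).
min ATC = 32/4 + 23 − 6·4 + 4^2 = ¥23. That is the break-even price.
Between these two prices the firm operates at a loss; above ¥23 it earns a profit.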